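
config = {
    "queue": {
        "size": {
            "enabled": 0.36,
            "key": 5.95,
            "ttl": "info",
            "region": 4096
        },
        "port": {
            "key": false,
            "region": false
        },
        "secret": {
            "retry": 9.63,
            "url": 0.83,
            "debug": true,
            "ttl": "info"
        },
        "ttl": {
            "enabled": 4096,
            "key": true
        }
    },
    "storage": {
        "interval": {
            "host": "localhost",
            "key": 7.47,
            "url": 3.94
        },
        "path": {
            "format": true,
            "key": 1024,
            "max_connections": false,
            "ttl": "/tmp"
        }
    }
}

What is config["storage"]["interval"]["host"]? "localhost"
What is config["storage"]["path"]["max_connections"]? False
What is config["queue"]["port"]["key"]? False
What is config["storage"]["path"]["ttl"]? "/tmp"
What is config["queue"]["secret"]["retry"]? 9.63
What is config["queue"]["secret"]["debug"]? True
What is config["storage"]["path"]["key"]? 1024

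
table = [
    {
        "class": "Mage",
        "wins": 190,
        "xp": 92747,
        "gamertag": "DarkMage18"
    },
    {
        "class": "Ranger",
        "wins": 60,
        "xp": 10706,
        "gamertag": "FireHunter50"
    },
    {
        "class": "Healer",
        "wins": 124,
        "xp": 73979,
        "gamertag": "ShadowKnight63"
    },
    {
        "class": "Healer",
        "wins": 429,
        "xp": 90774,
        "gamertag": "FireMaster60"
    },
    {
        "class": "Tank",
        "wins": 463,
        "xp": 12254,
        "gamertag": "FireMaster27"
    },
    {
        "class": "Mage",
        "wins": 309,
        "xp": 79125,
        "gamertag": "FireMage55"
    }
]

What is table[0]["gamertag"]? "DarkMage18"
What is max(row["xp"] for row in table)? 92747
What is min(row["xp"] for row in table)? 10706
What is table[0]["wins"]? 190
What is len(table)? 6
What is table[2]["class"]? "Healer"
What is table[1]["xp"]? 10706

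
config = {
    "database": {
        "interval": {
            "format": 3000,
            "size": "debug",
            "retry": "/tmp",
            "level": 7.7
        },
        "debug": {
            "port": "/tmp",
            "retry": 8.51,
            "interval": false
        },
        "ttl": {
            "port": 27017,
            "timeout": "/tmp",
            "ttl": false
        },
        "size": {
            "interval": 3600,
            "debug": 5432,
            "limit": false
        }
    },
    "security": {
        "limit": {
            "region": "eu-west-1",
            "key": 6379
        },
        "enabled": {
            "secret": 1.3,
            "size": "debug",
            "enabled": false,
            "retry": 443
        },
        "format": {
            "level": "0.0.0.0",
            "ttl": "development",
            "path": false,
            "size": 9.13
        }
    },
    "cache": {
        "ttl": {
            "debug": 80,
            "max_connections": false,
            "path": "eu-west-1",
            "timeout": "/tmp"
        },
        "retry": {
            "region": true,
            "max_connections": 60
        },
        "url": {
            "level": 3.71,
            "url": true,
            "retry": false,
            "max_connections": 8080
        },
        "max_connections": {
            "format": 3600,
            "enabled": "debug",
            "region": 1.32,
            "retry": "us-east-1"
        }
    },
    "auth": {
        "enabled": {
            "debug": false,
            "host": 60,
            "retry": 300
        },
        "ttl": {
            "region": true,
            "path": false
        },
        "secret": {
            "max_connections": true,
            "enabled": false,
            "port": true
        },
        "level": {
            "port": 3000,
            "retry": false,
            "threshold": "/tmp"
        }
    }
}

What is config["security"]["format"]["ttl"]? "development"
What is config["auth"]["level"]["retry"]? False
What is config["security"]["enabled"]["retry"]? 443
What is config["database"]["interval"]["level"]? 7.7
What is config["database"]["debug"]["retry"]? 8.51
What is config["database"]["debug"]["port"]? "/tmp"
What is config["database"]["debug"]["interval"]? False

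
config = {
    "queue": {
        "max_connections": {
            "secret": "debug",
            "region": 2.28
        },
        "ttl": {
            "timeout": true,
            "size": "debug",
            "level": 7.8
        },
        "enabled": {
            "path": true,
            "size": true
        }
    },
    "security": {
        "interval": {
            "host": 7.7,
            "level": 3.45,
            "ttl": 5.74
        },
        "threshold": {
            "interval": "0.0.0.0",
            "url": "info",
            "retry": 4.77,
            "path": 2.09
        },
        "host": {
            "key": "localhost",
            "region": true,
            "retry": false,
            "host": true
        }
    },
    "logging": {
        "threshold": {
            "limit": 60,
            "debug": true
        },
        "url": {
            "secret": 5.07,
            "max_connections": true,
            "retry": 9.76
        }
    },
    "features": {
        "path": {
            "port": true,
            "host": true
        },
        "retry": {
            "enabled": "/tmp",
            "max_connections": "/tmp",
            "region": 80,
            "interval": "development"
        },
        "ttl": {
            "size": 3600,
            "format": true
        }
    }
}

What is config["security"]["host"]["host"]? True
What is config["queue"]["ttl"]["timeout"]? True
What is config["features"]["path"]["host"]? True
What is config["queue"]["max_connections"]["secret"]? "debug"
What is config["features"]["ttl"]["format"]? True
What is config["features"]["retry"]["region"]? 80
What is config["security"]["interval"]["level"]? 3.45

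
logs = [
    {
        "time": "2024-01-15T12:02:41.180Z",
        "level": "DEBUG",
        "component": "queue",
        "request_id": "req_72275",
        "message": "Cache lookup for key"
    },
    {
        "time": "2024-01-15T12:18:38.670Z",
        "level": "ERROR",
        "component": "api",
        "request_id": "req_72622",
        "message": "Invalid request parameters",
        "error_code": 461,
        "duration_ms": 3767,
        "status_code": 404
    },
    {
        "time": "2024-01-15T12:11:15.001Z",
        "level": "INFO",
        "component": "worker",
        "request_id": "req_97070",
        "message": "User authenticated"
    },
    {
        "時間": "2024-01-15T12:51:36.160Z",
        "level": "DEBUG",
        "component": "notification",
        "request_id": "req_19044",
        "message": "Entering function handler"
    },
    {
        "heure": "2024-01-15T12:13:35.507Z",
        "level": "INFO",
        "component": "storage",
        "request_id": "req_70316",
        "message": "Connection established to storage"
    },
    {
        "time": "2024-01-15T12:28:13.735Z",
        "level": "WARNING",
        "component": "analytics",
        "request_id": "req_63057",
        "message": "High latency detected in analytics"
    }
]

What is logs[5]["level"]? "WARNING"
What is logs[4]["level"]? "INFO"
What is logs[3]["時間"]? "2024-01-15T12:51:36.160Z"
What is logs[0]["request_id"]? "req_72275"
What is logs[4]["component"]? "storage"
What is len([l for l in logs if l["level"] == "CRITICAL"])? 0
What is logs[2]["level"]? "INFO"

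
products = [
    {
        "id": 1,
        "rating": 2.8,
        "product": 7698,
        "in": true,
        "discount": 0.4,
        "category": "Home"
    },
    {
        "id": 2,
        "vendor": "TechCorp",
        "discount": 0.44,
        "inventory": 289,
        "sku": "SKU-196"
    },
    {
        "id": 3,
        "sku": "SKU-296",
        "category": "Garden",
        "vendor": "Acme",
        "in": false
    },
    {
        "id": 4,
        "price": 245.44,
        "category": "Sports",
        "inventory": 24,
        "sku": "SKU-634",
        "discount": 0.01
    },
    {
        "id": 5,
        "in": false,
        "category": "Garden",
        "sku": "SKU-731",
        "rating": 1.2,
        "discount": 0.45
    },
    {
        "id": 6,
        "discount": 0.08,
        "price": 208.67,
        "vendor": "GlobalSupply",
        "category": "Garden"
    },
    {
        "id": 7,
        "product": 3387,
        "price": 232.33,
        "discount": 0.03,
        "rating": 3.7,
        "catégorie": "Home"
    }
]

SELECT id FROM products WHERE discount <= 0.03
[4, 7]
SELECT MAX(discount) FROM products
0.45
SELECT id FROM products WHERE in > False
[1]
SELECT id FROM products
[1, 2, 3, 4, 5, 6, 7]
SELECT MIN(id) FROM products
1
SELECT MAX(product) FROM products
7698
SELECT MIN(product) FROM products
3387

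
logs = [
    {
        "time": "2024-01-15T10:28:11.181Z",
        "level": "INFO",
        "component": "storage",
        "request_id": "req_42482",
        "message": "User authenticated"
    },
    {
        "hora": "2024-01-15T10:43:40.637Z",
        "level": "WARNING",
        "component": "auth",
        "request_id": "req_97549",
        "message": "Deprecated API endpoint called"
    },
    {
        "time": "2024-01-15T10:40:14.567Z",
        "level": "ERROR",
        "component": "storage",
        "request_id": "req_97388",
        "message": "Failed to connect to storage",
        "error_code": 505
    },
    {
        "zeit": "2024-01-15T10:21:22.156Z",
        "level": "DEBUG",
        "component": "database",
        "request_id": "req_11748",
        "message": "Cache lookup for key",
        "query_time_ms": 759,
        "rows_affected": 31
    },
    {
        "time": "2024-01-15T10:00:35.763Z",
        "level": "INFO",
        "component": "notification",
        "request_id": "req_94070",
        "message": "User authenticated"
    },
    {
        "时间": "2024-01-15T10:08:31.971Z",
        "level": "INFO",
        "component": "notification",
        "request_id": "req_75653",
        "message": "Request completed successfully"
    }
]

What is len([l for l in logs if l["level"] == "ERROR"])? 1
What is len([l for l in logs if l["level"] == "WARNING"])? 1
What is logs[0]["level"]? "INFO"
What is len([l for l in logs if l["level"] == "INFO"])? 3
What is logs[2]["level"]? "ERROR"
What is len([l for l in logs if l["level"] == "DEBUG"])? 1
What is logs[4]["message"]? "User authenticated"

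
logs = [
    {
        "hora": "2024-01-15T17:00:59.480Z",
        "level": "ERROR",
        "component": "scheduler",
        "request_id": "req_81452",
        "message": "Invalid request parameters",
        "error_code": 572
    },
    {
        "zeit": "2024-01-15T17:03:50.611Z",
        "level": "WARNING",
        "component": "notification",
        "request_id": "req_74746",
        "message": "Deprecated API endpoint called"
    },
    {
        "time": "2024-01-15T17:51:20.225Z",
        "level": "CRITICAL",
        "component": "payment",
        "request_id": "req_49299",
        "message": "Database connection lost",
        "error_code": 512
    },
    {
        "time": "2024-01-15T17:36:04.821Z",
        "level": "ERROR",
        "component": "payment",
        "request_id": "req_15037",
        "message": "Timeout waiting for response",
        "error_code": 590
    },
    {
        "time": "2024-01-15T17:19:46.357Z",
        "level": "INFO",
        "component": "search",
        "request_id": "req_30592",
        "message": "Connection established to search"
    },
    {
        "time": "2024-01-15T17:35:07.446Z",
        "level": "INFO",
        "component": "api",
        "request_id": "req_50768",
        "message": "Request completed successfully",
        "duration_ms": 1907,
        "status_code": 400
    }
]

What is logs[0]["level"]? "ERROR"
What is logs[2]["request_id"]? "req_49299"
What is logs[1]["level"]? "WARNING"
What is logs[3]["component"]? "payment"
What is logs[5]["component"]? "api"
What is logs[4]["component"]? "search"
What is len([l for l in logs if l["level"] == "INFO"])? 2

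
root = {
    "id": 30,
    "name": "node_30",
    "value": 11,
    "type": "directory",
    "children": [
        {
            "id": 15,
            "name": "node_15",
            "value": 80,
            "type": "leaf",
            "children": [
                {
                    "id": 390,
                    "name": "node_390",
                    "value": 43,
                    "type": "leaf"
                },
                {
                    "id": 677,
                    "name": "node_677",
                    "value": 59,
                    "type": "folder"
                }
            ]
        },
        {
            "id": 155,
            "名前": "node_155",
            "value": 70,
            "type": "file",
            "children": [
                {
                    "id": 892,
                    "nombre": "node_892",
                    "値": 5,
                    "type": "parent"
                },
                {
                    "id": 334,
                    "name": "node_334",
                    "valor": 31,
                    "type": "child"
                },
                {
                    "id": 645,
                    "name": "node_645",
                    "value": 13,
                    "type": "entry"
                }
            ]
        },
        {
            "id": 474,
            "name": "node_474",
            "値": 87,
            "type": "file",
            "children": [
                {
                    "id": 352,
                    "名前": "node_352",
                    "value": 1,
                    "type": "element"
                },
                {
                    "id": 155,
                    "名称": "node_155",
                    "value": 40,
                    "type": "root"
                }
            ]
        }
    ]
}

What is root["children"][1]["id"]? 155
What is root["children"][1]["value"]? 70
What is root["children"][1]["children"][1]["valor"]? 31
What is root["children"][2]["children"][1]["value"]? 40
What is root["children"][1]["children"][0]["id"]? 892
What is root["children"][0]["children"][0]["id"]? 390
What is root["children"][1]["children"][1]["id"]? 334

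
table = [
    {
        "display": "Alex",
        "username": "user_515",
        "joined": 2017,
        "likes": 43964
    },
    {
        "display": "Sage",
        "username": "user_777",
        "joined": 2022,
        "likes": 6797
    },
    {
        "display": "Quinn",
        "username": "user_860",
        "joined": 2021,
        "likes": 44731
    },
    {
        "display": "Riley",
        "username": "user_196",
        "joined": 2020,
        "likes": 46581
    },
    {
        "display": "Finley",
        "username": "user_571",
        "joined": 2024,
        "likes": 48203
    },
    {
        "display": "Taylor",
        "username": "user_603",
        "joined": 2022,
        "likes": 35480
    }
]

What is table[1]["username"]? "user_777"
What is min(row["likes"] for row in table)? 6797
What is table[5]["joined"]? 2022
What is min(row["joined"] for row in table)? 2017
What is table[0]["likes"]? 43964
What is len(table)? 6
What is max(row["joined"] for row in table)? 2024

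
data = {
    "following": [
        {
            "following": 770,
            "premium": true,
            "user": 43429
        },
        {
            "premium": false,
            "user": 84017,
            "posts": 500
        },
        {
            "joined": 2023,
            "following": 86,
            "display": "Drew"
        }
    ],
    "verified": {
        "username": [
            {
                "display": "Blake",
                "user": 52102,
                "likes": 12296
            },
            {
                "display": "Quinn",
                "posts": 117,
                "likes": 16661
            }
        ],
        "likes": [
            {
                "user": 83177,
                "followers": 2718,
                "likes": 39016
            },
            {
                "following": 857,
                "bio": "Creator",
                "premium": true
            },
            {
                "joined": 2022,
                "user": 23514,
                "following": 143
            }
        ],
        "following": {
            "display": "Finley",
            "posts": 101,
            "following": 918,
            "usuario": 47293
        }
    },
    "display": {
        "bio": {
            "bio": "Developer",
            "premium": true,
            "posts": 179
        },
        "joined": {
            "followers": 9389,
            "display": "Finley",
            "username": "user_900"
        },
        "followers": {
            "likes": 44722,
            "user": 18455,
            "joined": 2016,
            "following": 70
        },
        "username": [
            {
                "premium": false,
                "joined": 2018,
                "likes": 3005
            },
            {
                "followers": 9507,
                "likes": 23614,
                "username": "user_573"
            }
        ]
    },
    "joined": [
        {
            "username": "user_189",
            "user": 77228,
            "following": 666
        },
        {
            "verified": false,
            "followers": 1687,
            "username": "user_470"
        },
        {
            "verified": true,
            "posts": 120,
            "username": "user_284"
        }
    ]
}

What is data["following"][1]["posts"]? 500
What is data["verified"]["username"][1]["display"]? "Quinn"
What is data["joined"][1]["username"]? "user_470"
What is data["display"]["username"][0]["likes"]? 3005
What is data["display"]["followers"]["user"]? 18455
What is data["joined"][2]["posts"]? 120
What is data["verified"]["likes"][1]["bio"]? "Creator"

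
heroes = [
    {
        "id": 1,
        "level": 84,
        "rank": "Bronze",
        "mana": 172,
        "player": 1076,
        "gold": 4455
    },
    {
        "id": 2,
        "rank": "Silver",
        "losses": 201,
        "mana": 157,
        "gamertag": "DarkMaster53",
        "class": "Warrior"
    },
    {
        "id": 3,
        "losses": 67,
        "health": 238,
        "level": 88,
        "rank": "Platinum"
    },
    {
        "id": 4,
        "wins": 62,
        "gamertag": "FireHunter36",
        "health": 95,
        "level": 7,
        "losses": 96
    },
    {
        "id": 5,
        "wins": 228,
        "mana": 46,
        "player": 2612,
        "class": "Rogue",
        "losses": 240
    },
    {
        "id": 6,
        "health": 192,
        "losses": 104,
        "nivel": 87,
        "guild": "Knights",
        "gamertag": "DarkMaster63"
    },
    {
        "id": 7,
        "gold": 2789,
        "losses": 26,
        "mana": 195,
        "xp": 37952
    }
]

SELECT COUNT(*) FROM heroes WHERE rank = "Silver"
1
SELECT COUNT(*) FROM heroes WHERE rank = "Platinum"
1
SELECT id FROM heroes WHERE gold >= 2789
[1, 7]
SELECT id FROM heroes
[1, 2, 3, 4, 5, 6, 7]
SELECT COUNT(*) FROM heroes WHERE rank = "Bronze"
1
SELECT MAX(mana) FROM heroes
195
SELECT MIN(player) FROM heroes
1076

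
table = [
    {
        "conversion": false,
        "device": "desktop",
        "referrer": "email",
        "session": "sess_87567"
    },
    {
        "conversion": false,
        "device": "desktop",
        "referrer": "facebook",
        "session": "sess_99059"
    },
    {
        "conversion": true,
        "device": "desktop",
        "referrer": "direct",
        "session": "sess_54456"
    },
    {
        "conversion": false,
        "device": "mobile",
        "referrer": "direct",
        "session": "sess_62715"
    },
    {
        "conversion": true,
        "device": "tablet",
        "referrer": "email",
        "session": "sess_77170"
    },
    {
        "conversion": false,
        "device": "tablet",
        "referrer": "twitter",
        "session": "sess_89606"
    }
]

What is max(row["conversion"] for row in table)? True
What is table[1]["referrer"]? "facebook"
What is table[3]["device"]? "mobile"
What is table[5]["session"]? "sess_89606"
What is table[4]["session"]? "sess_77170"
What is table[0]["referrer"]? "email"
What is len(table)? 6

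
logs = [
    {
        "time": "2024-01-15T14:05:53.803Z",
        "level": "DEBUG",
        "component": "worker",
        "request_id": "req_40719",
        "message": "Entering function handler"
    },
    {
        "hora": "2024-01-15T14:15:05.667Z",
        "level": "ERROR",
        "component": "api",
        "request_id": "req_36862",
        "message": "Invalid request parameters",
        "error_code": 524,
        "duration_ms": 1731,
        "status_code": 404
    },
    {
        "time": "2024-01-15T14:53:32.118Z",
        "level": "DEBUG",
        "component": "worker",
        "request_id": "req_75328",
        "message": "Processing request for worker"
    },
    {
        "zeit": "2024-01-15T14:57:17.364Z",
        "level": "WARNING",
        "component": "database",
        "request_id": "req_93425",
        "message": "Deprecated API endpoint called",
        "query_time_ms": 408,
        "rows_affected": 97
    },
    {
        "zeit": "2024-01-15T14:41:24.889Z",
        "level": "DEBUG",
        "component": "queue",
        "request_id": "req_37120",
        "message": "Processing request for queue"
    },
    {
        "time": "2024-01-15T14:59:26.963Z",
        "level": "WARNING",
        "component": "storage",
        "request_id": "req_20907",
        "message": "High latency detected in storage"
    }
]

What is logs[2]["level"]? "DEBUG"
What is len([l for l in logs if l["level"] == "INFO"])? 0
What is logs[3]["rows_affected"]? 97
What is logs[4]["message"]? "Processing request for queue"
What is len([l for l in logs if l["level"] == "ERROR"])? 1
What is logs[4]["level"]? "DEBUG"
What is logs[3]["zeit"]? "2024-01-15T14:57:17.364Z"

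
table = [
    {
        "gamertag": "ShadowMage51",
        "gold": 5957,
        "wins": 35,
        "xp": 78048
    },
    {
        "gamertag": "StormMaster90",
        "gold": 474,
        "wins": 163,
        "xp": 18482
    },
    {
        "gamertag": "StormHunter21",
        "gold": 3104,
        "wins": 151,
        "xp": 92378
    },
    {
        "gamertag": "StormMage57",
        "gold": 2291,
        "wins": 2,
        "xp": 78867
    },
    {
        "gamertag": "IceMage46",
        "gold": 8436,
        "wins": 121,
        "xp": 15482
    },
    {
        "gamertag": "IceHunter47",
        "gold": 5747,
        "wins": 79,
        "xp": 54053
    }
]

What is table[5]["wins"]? 79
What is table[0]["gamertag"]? "ShadowMage51"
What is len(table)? 6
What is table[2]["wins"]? 151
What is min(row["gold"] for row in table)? 474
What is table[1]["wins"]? 163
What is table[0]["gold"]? 5957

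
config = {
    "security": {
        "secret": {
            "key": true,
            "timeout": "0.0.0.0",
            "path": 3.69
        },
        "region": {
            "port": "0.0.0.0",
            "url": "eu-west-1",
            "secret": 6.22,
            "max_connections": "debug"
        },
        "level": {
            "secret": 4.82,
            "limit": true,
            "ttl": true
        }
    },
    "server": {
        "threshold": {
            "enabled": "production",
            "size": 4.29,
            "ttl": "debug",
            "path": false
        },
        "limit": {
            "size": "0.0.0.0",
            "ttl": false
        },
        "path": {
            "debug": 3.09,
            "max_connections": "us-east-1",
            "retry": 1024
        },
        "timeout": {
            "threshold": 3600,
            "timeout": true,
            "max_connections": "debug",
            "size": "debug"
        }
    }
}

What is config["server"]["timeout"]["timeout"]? True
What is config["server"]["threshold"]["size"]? 4.29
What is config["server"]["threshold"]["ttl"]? "debug"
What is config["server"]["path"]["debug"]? 3.09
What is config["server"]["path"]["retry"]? 1024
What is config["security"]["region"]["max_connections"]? "debug"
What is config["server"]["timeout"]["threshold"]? 3600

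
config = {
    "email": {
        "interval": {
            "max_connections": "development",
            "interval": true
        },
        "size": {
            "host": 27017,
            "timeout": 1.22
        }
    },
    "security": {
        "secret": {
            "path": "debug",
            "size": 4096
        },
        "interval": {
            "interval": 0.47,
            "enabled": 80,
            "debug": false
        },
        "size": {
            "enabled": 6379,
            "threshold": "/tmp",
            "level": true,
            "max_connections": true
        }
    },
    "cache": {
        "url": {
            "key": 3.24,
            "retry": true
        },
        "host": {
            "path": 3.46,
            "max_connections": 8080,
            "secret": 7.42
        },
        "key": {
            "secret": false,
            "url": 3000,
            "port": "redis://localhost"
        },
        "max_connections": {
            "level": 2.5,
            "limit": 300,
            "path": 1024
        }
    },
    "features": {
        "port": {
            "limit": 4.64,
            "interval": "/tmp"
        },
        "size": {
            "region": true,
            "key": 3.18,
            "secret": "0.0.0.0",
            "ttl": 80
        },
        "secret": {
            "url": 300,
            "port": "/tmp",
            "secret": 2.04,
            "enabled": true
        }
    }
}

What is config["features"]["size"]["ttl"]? 80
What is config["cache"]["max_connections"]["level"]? 2.5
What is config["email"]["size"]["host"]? 27017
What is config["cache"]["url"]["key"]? 3.24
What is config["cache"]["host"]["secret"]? 7.42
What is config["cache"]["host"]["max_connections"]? 8080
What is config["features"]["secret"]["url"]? 300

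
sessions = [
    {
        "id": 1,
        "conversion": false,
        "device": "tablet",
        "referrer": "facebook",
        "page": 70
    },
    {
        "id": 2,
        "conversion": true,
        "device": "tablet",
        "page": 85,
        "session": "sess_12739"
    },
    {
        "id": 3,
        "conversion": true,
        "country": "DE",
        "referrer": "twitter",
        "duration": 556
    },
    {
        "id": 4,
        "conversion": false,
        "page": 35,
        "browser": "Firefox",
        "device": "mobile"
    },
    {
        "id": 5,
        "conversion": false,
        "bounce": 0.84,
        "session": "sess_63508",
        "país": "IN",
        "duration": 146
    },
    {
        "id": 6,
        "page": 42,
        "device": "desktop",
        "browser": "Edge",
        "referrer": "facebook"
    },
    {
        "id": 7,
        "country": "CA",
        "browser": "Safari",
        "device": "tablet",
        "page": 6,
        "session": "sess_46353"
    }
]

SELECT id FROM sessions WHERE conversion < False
[]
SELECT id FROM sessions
[1, 2, 3, 4, 5, 6, 7]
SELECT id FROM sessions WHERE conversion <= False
[1, 4, 5]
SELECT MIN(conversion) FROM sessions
False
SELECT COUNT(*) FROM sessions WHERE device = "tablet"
3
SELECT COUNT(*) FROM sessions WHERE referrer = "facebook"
2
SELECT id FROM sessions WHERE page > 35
[1, 2, 6]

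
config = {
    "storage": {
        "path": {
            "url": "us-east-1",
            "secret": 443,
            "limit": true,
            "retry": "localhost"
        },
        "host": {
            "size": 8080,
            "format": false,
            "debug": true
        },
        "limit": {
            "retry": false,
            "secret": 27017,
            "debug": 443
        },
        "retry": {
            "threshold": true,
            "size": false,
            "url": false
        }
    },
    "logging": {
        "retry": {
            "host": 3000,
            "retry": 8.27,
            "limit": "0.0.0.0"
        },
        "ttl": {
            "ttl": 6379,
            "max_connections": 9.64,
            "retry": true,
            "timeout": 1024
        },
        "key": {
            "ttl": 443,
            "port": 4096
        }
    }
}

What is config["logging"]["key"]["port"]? 4096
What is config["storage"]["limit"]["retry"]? False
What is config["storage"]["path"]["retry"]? "localhost"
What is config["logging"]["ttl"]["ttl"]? 6379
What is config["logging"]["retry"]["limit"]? "0.0.0.0"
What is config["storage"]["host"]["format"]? False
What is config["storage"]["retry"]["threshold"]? True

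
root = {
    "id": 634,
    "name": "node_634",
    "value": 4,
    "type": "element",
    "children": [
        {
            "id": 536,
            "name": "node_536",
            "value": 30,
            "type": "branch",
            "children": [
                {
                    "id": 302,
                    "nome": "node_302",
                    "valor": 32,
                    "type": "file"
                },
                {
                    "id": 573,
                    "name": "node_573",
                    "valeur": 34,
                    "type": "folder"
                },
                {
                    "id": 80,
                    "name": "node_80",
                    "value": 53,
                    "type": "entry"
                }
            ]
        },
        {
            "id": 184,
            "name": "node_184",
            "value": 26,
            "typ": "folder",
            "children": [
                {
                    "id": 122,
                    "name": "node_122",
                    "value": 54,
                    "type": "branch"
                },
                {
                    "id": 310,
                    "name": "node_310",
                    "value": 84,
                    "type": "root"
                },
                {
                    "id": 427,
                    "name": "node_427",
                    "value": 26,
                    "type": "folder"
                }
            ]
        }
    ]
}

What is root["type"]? "element"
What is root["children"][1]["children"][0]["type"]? "branch"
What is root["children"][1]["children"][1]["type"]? "root"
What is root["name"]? "node_634"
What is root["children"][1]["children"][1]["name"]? "node_310"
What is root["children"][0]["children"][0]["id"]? 302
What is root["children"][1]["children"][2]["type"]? "folder"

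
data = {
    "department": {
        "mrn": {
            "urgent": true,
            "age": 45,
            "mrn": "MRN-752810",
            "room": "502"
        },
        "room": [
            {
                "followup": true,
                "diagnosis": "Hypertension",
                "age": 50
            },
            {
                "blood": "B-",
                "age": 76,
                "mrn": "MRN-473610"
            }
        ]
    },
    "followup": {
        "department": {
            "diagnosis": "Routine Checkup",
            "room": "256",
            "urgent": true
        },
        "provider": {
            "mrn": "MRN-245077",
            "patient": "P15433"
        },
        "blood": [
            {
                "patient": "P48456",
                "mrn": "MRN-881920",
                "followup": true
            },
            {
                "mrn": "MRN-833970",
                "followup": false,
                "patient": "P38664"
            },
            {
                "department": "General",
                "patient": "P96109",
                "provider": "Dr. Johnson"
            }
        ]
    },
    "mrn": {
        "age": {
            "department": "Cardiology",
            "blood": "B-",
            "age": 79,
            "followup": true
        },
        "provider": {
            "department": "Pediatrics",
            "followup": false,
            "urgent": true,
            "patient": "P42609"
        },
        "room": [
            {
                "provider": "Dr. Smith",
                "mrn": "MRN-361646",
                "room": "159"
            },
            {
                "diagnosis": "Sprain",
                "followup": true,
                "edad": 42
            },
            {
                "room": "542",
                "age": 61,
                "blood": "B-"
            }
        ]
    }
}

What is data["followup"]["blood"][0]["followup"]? True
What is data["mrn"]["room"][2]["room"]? "542"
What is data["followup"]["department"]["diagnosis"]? "Routine Checkup"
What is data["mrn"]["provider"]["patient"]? "P42609"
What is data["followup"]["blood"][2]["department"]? "General"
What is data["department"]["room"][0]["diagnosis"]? "Hypertension"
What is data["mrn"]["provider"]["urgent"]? True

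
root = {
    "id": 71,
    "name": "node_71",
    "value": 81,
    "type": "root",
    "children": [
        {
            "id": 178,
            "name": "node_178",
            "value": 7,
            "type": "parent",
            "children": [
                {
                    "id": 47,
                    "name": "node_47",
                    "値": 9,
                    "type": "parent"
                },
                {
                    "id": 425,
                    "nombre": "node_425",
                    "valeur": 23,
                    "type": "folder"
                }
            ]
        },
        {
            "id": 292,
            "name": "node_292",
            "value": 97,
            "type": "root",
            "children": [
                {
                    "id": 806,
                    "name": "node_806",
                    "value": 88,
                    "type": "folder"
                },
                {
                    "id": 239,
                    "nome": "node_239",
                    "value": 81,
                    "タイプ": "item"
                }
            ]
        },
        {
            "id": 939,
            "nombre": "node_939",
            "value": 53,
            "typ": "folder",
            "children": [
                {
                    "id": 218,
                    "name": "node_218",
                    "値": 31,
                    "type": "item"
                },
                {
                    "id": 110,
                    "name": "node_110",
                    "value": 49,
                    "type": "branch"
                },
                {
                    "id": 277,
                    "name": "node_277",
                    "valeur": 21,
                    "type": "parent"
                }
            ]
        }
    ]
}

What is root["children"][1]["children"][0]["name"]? "node_806"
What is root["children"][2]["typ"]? "folder"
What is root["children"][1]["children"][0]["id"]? 806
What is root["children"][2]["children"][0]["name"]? "node_218"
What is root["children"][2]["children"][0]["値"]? 31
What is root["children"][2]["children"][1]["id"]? 110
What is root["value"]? 81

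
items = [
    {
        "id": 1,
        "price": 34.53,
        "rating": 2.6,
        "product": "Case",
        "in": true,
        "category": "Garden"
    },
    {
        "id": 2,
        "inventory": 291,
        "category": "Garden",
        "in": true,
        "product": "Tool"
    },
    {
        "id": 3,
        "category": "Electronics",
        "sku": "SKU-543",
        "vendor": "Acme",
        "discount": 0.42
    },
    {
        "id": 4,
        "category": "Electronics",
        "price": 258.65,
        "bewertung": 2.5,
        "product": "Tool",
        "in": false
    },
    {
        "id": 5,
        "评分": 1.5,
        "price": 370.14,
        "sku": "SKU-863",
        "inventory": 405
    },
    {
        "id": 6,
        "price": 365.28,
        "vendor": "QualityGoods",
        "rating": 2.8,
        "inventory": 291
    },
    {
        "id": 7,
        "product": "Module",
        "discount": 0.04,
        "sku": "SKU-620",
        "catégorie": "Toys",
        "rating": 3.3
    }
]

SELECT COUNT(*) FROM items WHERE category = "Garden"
2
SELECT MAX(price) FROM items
370.14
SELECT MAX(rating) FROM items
3.3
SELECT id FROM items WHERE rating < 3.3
[1, 6]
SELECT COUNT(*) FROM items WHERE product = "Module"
1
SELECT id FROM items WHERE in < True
[4]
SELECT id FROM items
[1, 2, 3, 4, 5, 6, 7]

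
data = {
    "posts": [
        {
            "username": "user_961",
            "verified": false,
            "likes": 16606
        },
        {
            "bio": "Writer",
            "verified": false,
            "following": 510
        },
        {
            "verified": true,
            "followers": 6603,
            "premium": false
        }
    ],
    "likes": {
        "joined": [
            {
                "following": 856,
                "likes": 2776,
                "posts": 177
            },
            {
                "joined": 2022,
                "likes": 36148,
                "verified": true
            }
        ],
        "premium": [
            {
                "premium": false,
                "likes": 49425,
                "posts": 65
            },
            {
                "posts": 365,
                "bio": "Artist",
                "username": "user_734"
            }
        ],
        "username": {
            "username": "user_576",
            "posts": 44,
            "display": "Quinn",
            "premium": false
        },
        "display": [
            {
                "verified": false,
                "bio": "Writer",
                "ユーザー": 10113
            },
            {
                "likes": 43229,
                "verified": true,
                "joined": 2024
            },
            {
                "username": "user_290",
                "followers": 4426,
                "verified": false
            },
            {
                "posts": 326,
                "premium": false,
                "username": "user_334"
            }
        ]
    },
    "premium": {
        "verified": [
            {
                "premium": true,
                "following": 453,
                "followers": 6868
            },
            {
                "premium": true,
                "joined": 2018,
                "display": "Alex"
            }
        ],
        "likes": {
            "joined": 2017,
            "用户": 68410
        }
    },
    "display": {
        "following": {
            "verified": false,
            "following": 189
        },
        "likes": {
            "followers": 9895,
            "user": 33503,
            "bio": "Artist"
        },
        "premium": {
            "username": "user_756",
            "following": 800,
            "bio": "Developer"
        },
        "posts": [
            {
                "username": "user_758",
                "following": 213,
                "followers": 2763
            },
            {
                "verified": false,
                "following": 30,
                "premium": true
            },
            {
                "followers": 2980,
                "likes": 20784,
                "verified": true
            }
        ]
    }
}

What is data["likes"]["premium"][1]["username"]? "user_734"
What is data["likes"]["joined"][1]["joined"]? 2022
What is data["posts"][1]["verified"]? False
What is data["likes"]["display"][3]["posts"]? 326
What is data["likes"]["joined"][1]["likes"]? 36148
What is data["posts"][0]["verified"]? False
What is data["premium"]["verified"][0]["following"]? 453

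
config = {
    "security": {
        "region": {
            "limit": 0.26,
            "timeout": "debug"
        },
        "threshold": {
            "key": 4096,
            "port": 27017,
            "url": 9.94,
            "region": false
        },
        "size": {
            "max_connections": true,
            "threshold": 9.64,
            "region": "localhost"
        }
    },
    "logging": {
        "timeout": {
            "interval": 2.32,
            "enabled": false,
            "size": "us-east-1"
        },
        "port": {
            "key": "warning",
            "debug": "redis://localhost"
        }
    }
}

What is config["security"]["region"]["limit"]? 0.26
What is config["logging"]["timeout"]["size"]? "us-east-1"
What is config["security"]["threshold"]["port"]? 27017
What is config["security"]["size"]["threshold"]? 9.64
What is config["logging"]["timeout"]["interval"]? 2.32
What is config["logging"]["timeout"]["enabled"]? False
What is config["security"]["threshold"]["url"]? 9.94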